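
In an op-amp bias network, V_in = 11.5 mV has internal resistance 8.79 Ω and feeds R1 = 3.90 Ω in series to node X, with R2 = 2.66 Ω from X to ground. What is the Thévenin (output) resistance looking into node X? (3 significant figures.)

R_th ≈ 2.20 Ω

R1' = 8.79 + 3.90 = 12.69 Ω (source resistance + R1).
Looking into X with the source shorted: R_th = R1'·R2/(R1'+R2) = 12.69 × 2.66/15.35 = 2.199 Ω.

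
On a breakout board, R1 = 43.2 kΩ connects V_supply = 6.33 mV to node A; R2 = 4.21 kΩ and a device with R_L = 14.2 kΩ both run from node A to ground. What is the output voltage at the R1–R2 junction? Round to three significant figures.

V_out ≈ 0.443 mV

R2 ‖ R_L = (4.21 × 14.2)/(4.21 + 14.2) = 3.247 kΩ.
Then V_out = V_supply · R2'/(R1 + R2') = 6.33 × 3.247/46.45 = 0.4425 mV.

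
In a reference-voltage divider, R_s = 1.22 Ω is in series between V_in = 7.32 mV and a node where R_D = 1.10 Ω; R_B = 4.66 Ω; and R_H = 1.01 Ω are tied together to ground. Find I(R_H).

Combine the parallel branches: R_p = (1/1.10 + 1/4.66 + 1/1.01)⁻¹ = 0.4731 Ω.
V_A = 7.32 × 0.4731/1.693 = 2.045 mV.
I(R_H) = V_A / R_H = 2.045/1.01 = 2.025 mA.

I ≈ 2.03 mA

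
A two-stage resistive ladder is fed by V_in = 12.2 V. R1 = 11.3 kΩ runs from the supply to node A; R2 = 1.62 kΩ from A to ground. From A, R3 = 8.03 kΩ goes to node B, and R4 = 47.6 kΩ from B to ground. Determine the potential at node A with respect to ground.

V_A ≈ 1.49 V

Node A sees R2 in parallel with the series input of stage 2, R3 + R4 = 55.63 kΩ.
Effective lower resistance at A: R2 ‖ 55.63 = 1.574 kΩ.
V_A = 12.2 × 1.574/(11.3 + 1.574) = 1.492 V.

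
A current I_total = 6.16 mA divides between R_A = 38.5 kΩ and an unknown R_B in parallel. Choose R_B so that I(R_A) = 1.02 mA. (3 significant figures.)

R_B ≈ 7.64 kΩ

The fraction through R_A equals R_B/(R_A+R_B).
1.02/6.16 = R_B/(R_A + R_B) → R_B = R_A · (0.1656)/(1 − 0.1656) = 38.5 × 0.1984 = 7.640 kΩ.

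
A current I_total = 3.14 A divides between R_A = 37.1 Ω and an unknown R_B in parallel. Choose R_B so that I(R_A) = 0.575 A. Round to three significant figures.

R_B ≈ 8.32 Ω

Two-branch current divider: I_A = I_total · R_B/(R_A + R_B).
With f = 0.1831, R_B = R_A · f/(1−f) = 37.1 × 0.2242 = 8.317 Ω.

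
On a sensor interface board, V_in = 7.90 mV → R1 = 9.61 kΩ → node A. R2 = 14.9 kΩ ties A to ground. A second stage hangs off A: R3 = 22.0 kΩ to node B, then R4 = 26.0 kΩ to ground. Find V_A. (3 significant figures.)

Looking into the second stage from A: R3 + R4 = 48.00 kΩ appears in parallel with R2.
R2 ‖ (R3+R4) = 11.37 kΩ.
V_A = 7.90 × 11.37/(9.61 + 11.37) = 4.281 mV.

V_A ≈ 4.28 mV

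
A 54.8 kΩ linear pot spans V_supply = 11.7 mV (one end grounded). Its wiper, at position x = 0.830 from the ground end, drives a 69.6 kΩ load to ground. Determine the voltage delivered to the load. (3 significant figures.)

Split the track: R_lower = x·R_p = 45.48 kΩ, R_upper = (1−x)·R_p = 9.316 kΩ.
(x·R_p) ‖ R_L = 27.51 kΩ.
V_out = 11.7 × 27.51/(9.316 + 27.51) = 8.740 mV.

V_out ≈ 8.74 mV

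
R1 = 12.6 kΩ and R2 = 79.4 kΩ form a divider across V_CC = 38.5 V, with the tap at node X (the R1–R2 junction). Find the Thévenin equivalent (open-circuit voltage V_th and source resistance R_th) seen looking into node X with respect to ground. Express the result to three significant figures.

Open-circuit (no load on X): V_th = V_CC · R2/(R1 + R2) = 38.5 × 79.4/(12.60 + 79.4) = 33.23 V.
With V_CC suppressed (replaced by a short), R_th = R1 ‖ R2 = (12.60 × 79.4)/(12.60 + 79.4) = 10.87 kΩ.

V_th ≈ 33.2 V, R_th ≈ 10.9 kΩ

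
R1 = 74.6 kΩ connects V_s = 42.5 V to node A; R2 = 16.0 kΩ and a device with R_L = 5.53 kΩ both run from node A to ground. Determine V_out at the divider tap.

R2 ‖ R_L = (16.0 × 5.53)/(16.0 + 5.53) = 4.110 kΩ.
Then V_out = V_s · R2'/(R1 + R2') = 42.5 × 4.110/78.71 = 2.219 V.

V_out ≈ 2.22 V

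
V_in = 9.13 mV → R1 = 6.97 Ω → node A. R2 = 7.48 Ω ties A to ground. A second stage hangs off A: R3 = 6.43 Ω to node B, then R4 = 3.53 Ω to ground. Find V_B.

Looking into the second stage from A: R3 + R4 = 9.960 Ω appears in parallel with R2.
R2 ‖ (R3+R4) = 4.272 Ω.
So V_A = 9.13 × 0.3800 = 3.469 mV.
Then the unloaded second divider: V_B = V_A × R4/(R3+R4) = 3.469 × 0.3544 = 1.230 mV.

V_B ≈ 1.23 mV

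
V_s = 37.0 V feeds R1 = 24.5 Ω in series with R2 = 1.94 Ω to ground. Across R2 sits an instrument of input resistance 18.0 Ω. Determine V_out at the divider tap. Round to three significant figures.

V_out ≈ 2.47 V

R2 ‖ R_L = (1.94 × 18.0)/(1.94 + 18.0) = 1.751 Ω.
Now apply the divider: V_out = 37.0 × 0.06671 = 2.468 V.
(Unloaded it would be 2.71 V; the load pulls it down.)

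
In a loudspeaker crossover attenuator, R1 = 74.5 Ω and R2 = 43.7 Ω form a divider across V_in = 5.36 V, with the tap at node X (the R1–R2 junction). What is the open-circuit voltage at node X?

V_th ≈ 1.98 V

Open-circuit (no load on X): V_th = V_in · R2/(R1 + R2) = 5.36 × 43.7/(74.50 + 43.7) = 1.982 V.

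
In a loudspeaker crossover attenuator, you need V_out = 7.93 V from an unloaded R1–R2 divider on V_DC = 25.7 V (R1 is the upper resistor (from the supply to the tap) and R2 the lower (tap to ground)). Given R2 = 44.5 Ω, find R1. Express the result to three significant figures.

R1 ≈ 99.7 Ω

Required fraction k = V_out/V_DC = 0.3086.
Rearranging, R1 = R2·(1−k)/k = 44.5 × 2.241 = 99.72 Ω.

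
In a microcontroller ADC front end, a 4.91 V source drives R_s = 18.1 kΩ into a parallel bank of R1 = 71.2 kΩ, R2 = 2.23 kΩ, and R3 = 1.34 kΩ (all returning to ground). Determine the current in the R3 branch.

Combine the parallel branches: R_p = (1/71.2 + 1/2.23 + 1/1.34)⁻¹ = 0.8273 kΩ.
V_A by voltage divider: V_A = 4.91 × 0.8273/(18.1 + 0.8273) = 0.2146 V.
I(R3) = V_A / R3 = 0.2146/1.34 = 0.1602 mA.

I ≈ 0.160 mA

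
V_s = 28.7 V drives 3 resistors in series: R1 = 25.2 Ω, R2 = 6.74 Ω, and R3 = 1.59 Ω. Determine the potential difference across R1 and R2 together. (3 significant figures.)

Series total: ΣR = 25.2 + 6.74 + 1.59 = 33.53 Ω.
R_{R1..R2} = 25.2 + 6.74 = 31.94 Ω.
V = V_s · R/ΣR = 28.7 × 0.9526 = 27.34 V.

V ≈ 27.3 V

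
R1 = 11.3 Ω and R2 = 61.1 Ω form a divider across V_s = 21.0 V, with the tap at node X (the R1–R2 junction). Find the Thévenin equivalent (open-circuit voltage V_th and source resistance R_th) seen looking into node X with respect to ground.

V_th ≈ 17.7 V, R_th ≈ 9.54 Ω

V_th is the unloaded tap voltage: V_s · R2/(R1+R2) = 21.0 × 0.8439 = 17.72 V.
With V_s suppressed (replaced by a short), R_th = R1 ‖ R2 = (11.30 × 61.1)/(11.30 + 61.1) = 9.536 Ω.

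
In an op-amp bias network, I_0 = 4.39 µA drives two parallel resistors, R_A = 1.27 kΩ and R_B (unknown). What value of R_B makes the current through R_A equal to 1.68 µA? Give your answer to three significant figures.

R_B ≈ 0.787 kΩ

The fraction through R_A equals R_B/(R_A+R_B).
1.68/4.39 = R_B/(R_A + R_B) → R_B = R_A · (0.3827)/(1 − 0.3827) = 1.27 × 0.6199 = 0.7873 kΩ.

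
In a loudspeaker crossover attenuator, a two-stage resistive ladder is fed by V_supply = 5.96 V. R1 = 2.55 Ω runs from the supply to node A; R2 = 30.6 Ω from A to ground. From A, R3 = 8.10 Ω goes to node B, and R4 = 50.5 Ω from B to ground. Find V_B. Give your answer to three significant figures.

V_B ≈ 4.56 V

Node A sees R2 in parallel with the series input of stage 2, R3 + R4 = 58.60 Ω.
R2 ‖ (R3+R4) = 20.10 Ω.
V_A = 5.96 × 20.10/(2.55 + 20.10) = 5.289 V.
V_B = V_A × 0.8618 = 4.558 V.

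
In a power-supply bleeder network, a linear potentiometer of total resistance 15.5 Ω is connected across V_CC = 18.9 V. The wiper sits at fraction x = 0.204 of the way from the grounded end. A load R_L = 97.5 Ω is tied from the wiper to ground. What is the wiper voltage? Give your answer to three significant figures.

V_out ≈ 3.76 V

Lower segment x·R_p = 3.162 Ω; upper segment (1−x)·R_p = 12.34 Ω.
(x·R_p) ‖ R_L = 3.063 Ω.
V_out = 18.9 × 3.063/(12.34 + 3.063) = 3.759 V.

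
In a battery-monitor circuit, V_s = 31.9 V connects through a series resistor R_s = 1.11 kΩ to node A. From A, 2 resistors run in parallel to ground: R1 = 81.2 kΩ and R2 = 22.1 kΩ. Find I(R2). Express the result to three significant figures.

I ≈ 1.36 mA

Combine the parallel branches: R_p = (1/81.2 + 1/22.1)⁻¹ = 17.37 kΩ.
Node voltage V_A = V_s · R_p/(R_s + R_p) = 31.9 × 0.9399 = 29.98 V.
I(R2) = V_A / R2 = 29.98/22.1 = 1.357 mA.
(Check via current divider: I_total = 1.726 mA; share G_k/ΣG = 0.7861 → same result.)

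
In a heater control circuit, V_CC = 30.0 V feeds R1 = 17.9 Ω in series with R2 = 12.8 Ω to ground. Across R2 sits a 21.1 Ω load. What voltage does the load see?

V_out ≈ 9.24 V

R2 ‖ R_L = (12.8 × 21.1)/(12.8 + 21.1) = 7.967 Ω.
Now apply the divider: V_out = 30.0 × 0.3080 = 9.240 V.
(Unloaded it would be 12.5 V; the load pulls it down.)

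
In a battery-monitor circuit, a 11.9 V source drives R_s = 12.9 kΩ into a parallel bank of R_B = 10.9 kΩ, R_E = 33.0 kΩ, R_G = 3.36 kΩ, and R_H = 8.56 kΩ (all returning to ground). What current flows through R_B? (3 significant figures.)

Equivalent of the parallel group: R_p = 1.864 kΩ.
V_A by voltage divider: V_A = 11.9 × 1.864/(12.9 + 1.864) = 1.502 V.
Branch current I = V_A/R_B = 1.502/10.9 = 0.1378 mA.

I ≈ 0.138 mA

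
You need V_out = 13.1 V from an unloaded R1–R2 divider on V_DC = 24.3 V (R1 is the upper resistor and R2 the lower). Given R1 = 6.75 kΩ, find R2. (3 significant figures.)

R2 ≈ 7.90 kΩ

The divider ratio is R2/(R1+R2) = 13.1/24.3 = 0.5391.
R2 = R1 · 0.5391/(1 − 0.5391) = 7.895 kΩ.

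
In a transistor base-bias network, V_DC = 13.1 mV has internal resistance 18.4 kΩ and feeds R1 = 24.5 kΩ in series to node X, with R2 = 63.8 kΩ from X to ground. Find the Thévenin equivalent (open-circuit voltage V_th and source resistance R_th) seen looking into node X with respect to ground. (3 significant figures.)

V_th ≈ 7.83 mV, R_th ≈ 25.7 kΩ

R1' = 18.4 + 24.5 = 42.90 kΩ (source resistance + R1).
Open-circuit (no load on X): V_th = V_DC · R2/(R1' + R2) = 13.1 × 63.8/(42.90 + 63.8) = 7.833 mV.
Zeroing V_DC shorts the top of R1' to ground, so R_th = R1' ‖ R2 = 25.65 kΩ.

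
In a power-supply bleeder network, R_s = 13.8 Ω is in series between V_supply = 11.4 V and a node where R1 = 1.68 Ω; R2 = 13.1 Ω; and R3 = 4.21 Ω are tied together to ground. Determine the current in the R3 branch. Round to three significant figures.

I ≈ 0.200 A

Equivalent of the parallel group: R_p = 1.100 Ω.
V_A = 11.4 × 1.100/14.90 = 0.8416 V.
Branch current I = V_A/R3 = 0.8416/4.21 = 0.1999 A.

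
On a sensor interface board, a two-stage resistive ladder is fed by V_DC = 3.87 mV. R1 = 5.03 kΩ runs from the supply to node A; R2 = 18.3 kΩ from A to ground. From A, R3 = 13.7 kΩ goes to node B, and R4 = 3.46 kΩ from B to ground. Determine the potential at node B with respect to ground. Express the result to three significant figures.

The second stage (R3 + R4 = 17.16 kΩ) loads node A in parallel with R2.
Effective lower resistance at A: R2 ‖ 17.16 = 8.856 kΩ.
First divider: V_A = V_DC · 8.856/(5.03 + 8.856) = 2.468 mV.
Then the unloaded second divider: V_B = V_A × R4/(R3+R4) = 2.468 × 0.2016 = 0.4977 mV.

V_B ≈ 0.498 mV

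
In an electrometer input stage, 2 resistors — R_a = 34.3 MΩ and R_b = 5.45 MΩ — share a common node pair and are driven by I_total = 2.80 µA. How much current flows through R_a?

For two parallel branches, I_k = I_total · (other R)/(sum of R).
I(R_a) = 2.80 × 5.45/(34.3 + 5.45) = 2.80 × 0.1371 = 0.3839 µA.

I ≈ 0.384 µA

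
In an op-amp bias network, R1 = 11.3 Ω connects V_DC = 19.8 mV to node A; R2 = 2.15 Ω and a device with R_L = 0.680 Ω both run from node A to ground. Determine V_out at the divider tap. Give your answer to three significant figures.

First combine the lower leg with the load: R2 ‖ R_L = 0.5166 Ω.
Now apply the divider: V_out = 19.8 × 0.04372 = 0.8656 mV.
(Unloaded it would be 3.17 mV; the load pulls it down.)

V_out ≈ 0.866 mV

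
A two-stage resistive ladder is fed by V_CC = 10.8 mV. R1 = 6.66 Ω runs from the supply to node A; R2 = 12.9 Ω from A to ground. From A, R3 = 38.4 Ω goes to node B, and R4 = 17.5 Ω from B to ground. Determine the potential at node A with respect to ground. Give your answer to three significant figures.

Looking into the second stage from A: R3 + R4 = 55.90 Ω appears in parallel with R2.
Effective lower resistance at A: R2 ‖ 55.90 = 10.48 Ω.
So V_A = 10.8 × 0.6115 = 6.604 mV.

V_A ≈ 6.60 mV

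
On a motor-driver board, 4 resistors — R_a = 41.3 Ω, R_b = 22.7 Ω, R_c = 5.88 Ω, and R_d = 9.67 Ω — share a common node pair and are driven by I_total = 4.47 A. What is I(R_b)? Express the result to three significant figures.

I ≈ 0.576 A

Total conductance ΣG = 1/41.3 + 1/22.7 + 1/5.88 + 1/9.67 = 0.3417 (units of 1/Ω).
Current divider: I(R_b) = I_total · G_k/ΣG = 4.47 × (0.04405/0.3417) = 4.47 × 0.1289 = 0.5762 A.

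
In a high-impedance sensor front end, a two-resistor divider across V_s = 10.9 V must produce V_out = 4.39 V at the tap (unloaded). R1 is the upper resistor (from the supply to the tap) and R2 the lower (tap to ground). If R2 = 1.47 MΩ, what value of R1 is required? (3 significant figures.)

V_out/V_s = R2/(R1+R2) = 0.4028.
R1 = R2·(1/k − 1) = 1.47 × 1.483 = 2.180 MΩ.

R1 ≈ 2.18 MΩ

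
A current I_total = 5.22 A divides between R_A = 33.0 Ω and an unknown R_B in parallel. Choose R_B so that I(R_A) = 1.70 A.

Two-branch current divider: I_A = I_total · R_B/(R_A + R_B).
With f = 0.3257, R_B = R_A · f/(1−f) = 33.0 × 0.4830 = 15.94 Ω.

R_B ≈ 15.9 Ω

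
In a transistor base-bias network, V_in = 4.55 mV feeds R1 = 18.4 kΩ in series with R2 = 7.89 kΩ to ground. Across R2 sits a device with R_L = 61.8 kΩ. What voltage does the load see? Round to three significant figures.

V_out ≈ 1.25 mV

First combine the lower leg with the load: R2 ‖ R_L = 6.997 kΩ.
Now apply the divider: V_out = 4.55 × 0.2755 = 1.254 mV.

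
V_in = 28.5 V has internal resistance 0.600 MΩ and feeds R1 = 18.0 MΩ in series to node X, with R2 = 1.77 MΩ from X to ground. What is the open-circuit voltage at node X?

R1' = 0.600 + 18.0 = 18.60 MΩ (source resistance + R1).
Open-circuit (no load on X): V_th = V_in · R2/(R1' + R2) = 28.5 × 1.77/(18.60 + 1.77) = 2.476 V.

V_th ≈ 2.48 V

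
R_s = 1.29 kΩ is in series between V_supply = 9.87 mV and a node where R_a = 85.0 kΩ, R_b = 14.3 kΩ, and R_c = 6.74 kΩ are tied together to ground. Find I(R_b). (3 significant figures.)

Combine the parallel branches: R_p = (1/85.0 + 1/14.3 + 1/6.74)⁻¹ = 4.347 kΩ.
V_A = 9.87 × 4.347/5.637 = 7.611 mV.
Branch current I = V_A/R_b = 7.611/14.3 = 0.5322 µA.

I ≈ 0.532 µA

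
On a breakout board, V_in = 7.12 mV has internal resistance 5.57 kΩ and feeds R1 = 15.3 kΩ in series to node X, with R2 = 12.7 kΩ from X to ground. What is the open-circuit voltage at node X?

V_th ≈ 2.69 mV

R1' = 5.57 + 15.3 = 20.87 kΩ (source resistance + R1).
Open-circuit (no load on X): V_th = V_in · R2/(R1' + R2) = 7.12 × 12.7/(20.87 + 12.7) = 2.694 mV.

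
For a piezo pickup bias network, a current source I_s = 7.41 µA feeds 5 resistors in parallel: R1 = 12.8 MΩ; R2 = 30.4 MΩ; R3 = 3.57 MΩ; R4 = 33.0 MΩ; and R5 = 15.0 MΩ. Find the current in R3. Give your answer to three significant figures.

Total conductance ΣG = 1/12.8 + 1/30.4 + 1/3.57 + 1/33.0 + 1/15.0 = 0.4881 (units of 1/MΩ).
R3 takes the fraction G_k/ΣG = 0.2801/0.4881 = 0.5739, so I = 7.41 × 0.5739 = 4.252 µA.

I ≈ 4.25 µA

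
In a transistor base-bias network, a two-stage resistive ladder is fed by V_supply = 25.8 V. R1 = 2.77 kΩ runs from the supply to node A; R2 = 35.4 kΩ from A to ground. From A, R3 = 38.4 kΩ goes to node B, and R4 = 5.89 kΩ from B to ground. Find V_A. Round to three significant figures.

The second stage (R3 + R4 = 44.29 kΩ) loads node A in parallel with R2.
Effective lower resistance at A: R2 ‖ 44.29 = 19.67 kΩ.
First divider: V_A = V_supply · 19.67/(2.77 + 19.67) = 22.62 V.

V_A ≈ 22.6 V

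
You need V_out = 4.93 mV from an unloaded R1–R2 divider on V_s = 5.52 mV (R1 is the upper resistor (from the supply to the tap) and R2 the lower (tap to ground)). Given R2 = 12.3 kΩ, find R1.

R1 ≈ 1.47 kΩ

V_out/V_s = R2/(R1+R2) = 0.8931.
So R1 = R2 · (V_s/V_out − 1) = 12.3 × (5.52/4.93 − 1) = 12.3 × 0.1197 = 1.472 kΩ.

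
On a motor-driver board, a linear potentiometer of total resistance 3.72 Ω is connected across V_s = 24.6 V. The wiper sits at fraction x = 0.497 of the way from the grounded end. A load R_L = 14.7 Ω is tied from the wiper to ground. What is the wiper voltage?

V_out ≈ 11.5 V

Split the track: R_lower = x·R_p = 1.849 Ω, R_upper = (1−x)·R_p = 1.871 Ω.
(x·R_p) ‖ R_L = 1.642 Ω.
Then V_out = V_s · 1.642/(1.871 + 1.642) = 11.50 V.
(Unloaded: V_out = x·V_s = 12.2 V.)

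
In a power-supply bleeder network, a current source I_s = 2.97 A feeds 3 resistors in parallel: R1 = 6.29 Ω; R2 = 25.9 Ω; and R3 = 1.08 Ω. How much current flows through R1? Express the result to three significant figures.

I ≈ 0.420 A

Conductances: ΣG = 1/6.29 + 1/25.9 + 1/1.08 = 1.124 (1/Ω).
R1 takes the fraction G_k/ΣG = 0.1590/1.124 = 0.1415, so I = 2.97 × 0.1415 = 0.4203 A.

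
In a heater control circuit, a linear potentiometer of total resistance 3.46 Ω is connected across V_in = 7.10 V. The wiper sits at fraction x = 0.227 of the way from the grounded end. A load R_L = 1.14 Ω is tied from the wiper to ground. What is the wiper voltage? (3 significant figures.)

V_out ≈ 1.05 V

Split the track: R_lower = x·R_p = 0.7854 Ω, R_upper = (1−x)·R_p = 2.675 Ω.
Lower segment in parallel with the load: 0.7854 ‖ 1.14 = 0.4650 Ω.
V_out = 7.10 × 0.4650/(2.675 + 0.4650) = 1.052 V.
(Unloaded: V_out = x·V_in = 1.61 V.)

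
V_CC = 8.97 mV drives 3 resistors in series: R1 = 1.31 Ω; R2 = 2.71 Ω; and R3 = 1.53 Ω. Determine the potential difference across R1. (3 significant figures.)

ΣR = 1.31 + 2.71 + 1.53 = 5.550 Ω.
By the voltage-divider rule, V = 8.97 × 1.310/5.550 = 2.117 mV.

V ≈ 2.12 mV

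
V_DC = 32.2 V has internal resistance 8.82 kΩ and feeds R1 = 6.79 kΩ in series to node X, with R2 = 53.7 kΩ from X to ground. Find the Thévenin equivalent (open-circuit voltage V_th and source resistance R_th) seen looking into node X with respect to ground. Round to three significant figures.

V_th ≈ 24.9 V, R_th ≈ 12.1 kΩ

R1' = 8.82 + 6.79 = 15.61 kΩ (source resistance + R1).
Open-circuit (no load on X): V_th = V_DC · R2/(R1' + R2) = 32.2 × 53.7/(15.61 + 53.7) = 24.95 V.
Looking into X with the source shorted: R_th = R1'·R2/(R1'+R2) = 15.61 × 53.7/69.31 = 12.09 kΩ.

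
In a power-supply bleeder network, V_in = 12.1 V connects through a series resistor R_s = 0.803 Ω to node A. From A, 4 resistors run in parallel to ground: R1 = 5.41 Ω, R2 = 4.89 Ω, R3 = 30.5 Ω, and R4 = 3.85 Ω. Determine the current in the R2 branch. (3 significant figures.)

Combine the parallel branches: R_p = (1/5.41 + 1/4.89 + 1/30.5 + 1/3.85)⁻¹ = 1.467 Ω.
Node voltage V_A = V_in · R_p/(R_s + R_p) = 12.1 × 0.6462 = 7.819 V.
Branch current I = V_A/R2 = 7.819/4.89 = 1.599 A.

I ≈ 1.60 A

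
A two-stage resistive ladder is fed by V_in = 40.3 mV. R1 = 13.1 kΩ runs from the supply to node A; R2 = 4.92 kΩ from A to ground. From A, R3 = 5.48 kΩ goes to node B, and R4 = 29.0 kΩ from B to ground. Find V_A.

V_A ≈ 9.97 mV

Node A sees R2 in parallel with the series input of stage 2, R3 + R4 = 34.48 kΩ.
Effective lower resistance at A: R2 ‖ 34.48 = 4.306 kΩ.
First divider: V_A = V_in · 4.306/(13.1 + 4.306) = 9.969 mV.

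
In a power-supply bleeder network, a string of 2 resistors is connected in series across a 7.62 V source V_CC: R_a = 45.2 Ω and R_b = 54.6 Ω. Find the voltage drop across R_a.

V ≈ 3.45 V

Total series resistance ΣR = 45.2 + 54.6 = 99.80 Ω.
V = V_CC · R/ΣR = 7.62 × 0.4529 = 3.451 V.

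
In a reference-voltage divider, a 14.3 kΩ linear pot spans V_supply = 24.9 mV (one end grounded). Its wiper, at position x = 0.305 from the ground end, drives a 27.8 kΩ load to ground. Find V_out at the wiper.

The pot divides into 9.939 kΩ above the wiper and 4.362 kΩ below.
Lower segment in parallel with the load: 4.362 ‖ 27.8 = 3.770 kΩ.
V_out = 24.9 × 3.770/(9.939 + 3.770) = 6.848 mV.

V_out ≈ 6.85 mV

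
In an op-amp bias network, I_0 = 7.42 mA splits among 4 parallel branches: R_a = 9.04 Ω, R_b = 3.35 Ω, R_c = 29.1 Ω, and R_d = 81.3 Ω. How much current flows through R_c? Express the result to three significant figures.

I ≈ 0.559 mA

Conductances: ΣG = 1/9.04 + 1/3.35 + 1/29.1 + 1/81.3 = 0.4558 (1/Ω).
R_c takes the fraction G_k/ΣG = 0.03436/0.4558 = 0.07539, so I = 7.42 × 0.07539 = 0.5594 mA.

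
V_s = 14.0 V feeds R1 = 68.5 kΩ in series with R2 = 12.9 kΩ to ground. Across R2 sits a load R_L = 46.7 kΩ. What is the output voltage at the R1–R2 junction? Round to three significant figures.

The load sits in parallel with R2, giving an effective lower resistance R2' = R2·R_L/(R2+R_L) = 10.11 kΩ.
Then V_out = V_s · R2'/(R1 + R2') = 14.0 × 10.11/78.61 = 1.800 V.

V_out ≈ 1.80 V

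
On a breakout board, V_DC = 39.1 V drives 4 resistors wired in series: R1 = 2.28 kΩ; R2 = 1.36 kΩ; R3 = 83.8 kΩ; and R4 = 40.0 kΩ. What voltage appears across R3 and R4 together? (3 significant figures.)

ΣR = 2.28 + 1.36 + 83.8 + 40.0 = 127.4 kΩ.
R_{R3..R4} = 83.8 + 40.0 = 123.8 kΩ.
V = V_DC · R/ΣR = 39.1 × 0.9714 = 37.98 V.

V ≈ 38.0 V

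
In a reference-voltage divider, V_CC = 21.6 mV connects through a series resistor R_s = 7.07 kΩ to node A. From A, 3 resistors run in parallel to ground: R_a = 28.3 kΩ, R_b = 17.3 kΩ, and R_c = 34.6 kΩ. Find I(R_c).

Parallel bank: R_p = 1/(1/28.3 + 1/17.3 + 1/34.6) = 8.194 kΩ.
V_A by voltage divider: V_A = 21.6 × 8.194/(7.07 + 8.194) = 11.60 mV.
I(R_c) = V_A / R_c = 11.60/34.6 = 0.3351 µA.

I ≈ 0.335 µA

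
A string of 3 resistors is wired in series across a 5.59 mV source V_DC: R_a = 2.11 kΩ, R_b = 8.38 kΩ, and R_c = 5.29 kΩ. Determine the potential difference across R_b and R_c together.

Series total: ΣR = 2.11 + 8.38 + 5.29 = 15.78 kΩ.
R_{R_b..R_c} = 8.38 + 5.29 = 13.67 kΩ.
V = V_DC · R/ΣR = 5.59 × 0.8663 = 4.843 mV.

V ≈ 4.84 mV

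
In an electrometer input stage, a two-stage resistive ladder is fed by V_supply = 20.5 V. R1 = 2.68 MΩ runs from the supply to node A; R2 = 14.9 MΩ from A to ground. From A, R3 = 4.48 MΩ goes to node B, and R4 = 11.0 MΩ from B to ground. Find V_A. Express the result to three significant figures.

V_A ≈ 15.2 V

Node A sees R2 in parallel with the series input of stage 2, R3 + R4 = 15.48 MΩ.
R2 ‖ (R3+R4) = 7.592 MΩ.
So V_A = 20.5 × 0.7391 = 15.15 V.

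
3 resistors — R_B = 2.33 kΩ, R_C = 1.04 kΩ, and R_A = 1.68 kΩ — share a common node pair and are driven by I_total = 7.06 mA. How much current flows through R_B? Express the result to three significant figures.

I ≈ 1.53 mA

ΣG = 1/2.33 + 1/1.04 + 1/1.68 = 1.986.
R_B takes the fraction G_k/ΣG = 0.4292/1.986 = 0.2161, so I = 7.06 × 0.2161 = 1.526 mA.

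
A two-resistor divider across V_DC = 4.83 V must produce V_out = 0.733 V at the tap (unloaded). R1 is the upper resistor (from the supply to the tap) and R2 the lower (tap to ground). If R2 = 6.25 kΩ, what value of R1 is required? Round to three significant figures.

R1 ≈ 34.9 kΩ

V_out/V_DC = R2/(R1+R2) = 0.1518.
So R1 = R2 · (V_DC/V_out − 1) = 6.25 × (4.83/0.733 − 1) = 6.25 × 5.589 = 34.93 kΩ.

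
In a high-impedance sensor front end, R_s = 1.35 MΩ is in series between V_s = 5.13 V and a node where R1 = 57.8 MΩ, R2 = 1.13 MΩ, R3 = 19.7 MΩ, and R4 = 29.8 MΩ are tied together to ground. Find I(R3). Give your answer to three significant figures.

Combine the parallel branches: R_p = (1/57.8 + 1/1.13 + 1/19.7 + 1/29.8)⁻¹ = 1.014 MΩ.
V_A by voltage divider: V_A = 5.13 × 1.014/(1.35 + 1.014) = 2.200 V.
Branch current I = V_A/R3 = 2.200/19.7 = 0.1117 µA.

I ≈ 0.112 µA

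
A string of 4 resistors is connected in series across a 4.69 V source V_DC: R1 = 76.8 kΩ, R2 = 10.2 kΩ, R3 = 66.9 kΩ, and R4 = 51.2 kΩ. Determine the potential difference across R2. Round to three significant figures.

Total series resistance ΣR = 76.8 + 10.2 + 66.9 + 51.2 = 205.1 kΩ.
V = V_DC · R/ΣR = 4.69 × 0.04973 = 0.2332 V.

V ≈ 0.233 V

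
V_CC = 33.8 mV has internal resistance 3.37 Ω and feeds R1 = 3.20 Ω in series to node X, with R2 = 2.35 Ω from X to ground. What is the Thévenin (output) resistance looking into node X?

R_th ≈ 1.73 Ω

R1' = 3.37 + 3.20 = 6.570 Ω (source resistance + R1).
Zeroing V_CC shorts the top of R1' to ground, so R_th = R1' ‖ R2 = 1.731 Ω.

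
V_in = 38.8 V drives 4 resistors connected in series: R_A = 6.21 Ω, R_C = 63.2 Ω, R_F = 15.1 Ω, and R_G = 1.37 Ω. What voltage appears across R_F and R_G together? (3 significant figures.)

V ≈ 7.44 V

Total series resistance ΣR = 6.21 + 63.2 + 15.1 + 1.37 = 85.88 Ω.
R_{R_F..R_G} = 15.1 + 1.37 = 16.47 Ω.
By the voltage-divider rule, V = 38.8 × 16.47/85.88 = 7.441 V.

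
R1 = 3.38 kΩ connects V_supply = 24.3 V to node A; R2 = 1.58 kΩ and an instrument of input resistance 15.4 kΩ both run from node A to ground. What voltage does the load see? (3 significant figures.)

V_out ≈ 7.23 V

First combine the lower leg with the load: R2 ‖ R_L = 1.433 kΩ.
Voltage divider with the loaded lower leg: V_out = 24.3 × 1.433/(3.38 + 1.433) = 24.3 × 0.2977 = 7.235 V.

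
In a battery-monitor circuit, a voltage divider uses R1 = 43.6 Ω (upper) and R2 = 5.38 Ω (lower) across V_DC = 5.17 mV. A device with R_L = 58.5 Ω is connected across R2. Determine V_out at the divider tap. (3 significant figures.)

V_out ≈ 0.525 mV

First combine the lower leg with the load: R2 ‖ R_L = 4.927 Ω.
Voltage divider with the loaded lower leg: V_out = 5.17 × 4.927/(43.6 + 4.927) = 5.17 × 0.1015 = 0.5249 mV.
(Unloaded it would be 0.568 mV; the load pulls it down.)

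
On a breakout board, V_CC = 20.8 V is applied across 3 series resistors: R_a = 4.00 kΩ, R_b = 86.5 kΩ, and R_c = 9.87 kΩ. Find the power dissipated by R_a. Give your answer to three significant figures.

Series current I = V_CC/ΣR = 20.8/100.4 = 0.2072 mA.
V(R_a) = I·R = 0.8289 V; P = V·I = 0.8289 × 0.2072 = 0.1718 mW.

P ≈ 0.172 mW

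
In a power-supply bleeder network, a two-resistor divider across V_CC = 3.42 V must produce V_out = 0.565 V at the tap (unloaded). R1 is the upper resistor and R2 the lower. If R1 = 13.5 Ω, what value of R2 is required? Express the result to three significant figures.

R2 ≈ 2.67 Ω

Required fraction k = V_out/V_CC = 0.1652.
Rearranging, R2 = R1·k/(1−k) = 13.5 × 0.1979 = 2.672 Ω.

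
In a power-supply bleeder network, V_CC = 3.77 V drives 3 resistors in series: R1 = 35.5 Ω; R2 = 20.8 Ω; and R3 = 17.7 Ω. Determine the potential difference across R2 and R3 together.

ΣR = 35.5 + 20.8 + 17.7 = 74.00 Ω.
R_{R2..R3} = 20.8 + 17.7 = 38.50 Ω.
Voltage divider: V = V_CC · (38.50 / 74.00) = 3.77 × 0.5203 = 1.961 V.

V ≈ 1.96 V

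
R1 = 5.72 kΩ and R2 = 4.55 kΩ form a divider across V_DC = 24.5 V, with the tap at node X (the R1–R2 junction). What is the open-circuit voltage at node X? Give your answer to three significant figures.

With X open, the divider is unloaded: V_th = 24.5 × 4.55/10.27 = 10.85 V.

V_th ≈ 10.9 V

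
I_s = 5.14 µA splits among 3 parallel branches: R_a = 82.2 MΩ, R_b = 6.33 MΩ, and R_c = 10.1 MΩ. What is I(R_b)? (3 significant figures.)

Total conductance ΣG = 1/82.2 + 1/6.33 + 1/10.1 = 0.2692 (units of 1/MΩ).
Current divider: I(R_b) = I_s · G_k/ΣG = 5.14 × (0.1580/0.2692) = 5.14 × 0.5869 = 3.017 µA.

I ≈ 3.02 µA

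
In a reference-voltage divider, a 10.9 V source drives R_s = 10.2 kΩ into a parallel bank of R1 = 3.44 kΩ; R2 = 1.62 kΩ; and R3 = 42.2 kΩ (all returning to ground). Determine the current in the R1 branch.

I ≈ 0.302 mA

Parallel bank: R_p = 1/(1/3.44 + 1/1.62 + 1/42.2) = 1.073 kΩ.
V_A = 10.9 × 1.073/11.27 = 1.038 V.
Branch current I = V_A/R1 = 1.038/3.44 = 0.3017 mA.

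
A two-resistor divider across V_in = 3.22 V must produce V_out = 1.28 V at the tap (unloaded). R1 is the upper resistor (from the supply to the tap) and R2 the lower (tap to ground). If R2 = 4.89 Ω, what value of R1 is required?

Required fraction k = V_out/V_in = 0.3975.
Rearranging, R1 = R2·(1−k)/k = 4.89 × 1.516 = 7.411 Ω.

R1 ≈ 7.41 Ω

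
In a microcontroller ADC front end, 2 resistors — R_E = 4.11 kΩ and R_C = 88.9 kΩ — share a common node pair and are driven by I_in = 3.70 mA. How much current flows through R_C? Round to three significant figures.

Two-branch current divider: I_k = I_in · R_other/(R_1 + R_2).
So I = 3.70 × 4.11/93.01 = 0.1635 mA.

I ≈ 0.163 mA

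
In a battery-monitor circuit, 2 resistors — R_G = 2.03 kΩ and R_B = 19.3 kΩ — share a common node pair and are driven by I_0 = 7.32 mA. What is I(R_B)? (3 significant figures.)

I ≈ 0.697 mA

With just two branches, the current splits inversely with resistance.
So I = 7.32 × 2.03/21.33 = 0.6967 mA.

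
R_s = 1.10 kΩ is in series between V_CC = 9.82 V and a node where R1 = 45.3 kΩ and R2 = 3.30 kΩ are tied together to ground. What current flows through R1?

Equivalent of the parallel group: R_p = 3.076 kΩ.
V_A by voltage divider: V_A = 9.82 × 3.076/(1.10 + 3.076) = 7.233 V.
I(R1) = V_A / R1 = 7.233/45.3 = 0.1597 mA.

I ≈ 0.160 mA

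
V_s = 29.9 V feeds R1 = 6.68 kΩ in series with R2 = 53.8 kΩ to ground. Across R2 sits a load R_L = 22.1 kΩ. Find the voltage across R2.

R2 ‖ R_L = (53.8 × 22.1)/(53.8 + 22.1) = 15.67 kΩ.
Now apply the divider: V_out = 29.9 × 0.7011 = 20.96 V.

V_out ≈ 21.0 V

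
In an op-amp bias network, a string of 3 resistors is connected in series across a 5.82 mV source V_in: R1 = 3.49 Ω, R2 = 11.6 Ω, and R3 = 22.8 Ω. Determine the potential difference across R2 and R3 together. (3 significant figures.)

ΣR = 3.49 + 11.6 + 22.8 = 37.89 Ω.
R_{R2..R3} = 11.6 + 22.8 = 34.40 Ω.
By the voltage-divider rule, V = 5.82 × 34.40/37.89 = 5.284 mV.

V ≈ 5.28 mV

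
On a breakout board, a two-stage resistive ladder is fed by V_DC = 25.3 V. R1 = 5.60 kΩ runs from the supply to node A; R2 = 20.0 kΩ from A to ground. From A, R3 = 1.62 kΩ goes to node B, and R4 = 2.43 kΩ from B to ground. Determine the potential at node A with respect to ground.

V_A ≈ 9.50 V

Looking into the second stage from A: R3 + R4 = 4.050 kΩ appears in parallel with R2.
Effective lower resistance at A: R2 ‖ 4.050 = 3.368 kΩ.
V_A = 25.3 × 3.368/(5.60 + 3.368) = 9.502 V.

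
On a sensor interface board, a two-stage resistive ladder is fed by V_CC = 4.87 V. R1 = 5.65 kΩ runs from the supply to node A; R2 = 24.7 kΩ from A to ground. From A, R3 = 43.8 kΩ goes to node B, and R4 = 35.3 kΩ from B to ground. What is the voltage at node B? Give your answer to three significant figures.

Looking into the second stage from A: R3 + R4 = 79.10 kΩ appears in parallel with R2.
R2 ‖ (R3+R4) = 18.82 kΩ.
So V_A = 4.87 × 0.7691 = 3.746 V.
V_B = V_A × 0.4463 = 1.672 V.

V_B ≈ 1.67 V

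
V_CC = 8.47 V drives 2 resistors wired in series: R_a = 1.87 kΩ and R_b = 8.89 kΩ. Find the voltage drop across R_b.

ΣR = 1.87 + 8.89 = 10.76 kΩ.
Voltage divider: V = V_CC · (8.890 / 10.76) = 8.47 × 0.8262 = 6.998 V.

V ≈ 7.00 V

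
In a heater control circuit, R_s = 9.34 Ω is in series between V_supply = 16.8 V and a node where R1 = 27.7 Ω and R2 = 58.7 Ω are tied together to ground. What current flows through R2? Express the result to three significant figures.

Equivalent of the parallel group: R_p = 18.82 Ω.
V_A by voltage divider: V_A = 16.8 × 18.82/(9.34 + 18.82) = 11.23 V.
I(R2) = V_A / R2 = 11.23/58.7 = 0.1913 A.

I ≈ 0.191 A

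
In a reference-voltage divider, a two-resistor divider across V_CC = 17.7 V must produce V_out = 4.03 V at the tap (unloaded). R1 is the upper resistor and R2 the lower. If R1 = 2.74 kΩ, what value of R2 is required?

R2 ≈ 0.808 kΩ

V_out/V_CC = R2/(R1+R2) = 0.2277.
So R2 = R1 · V_out/(V_CC − V_out) = 2.74 × 4.03/(17.7 − 4.03) = 2.74 × 0.2948 = 0.8078 kΩ.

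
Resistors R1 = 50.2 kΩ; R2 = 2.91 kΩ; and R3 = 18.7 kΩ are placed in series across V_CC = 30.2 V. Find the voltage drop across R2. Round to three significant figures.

V ≈ 1.22 V

Total series resistance ΣR = 50.2 + 2.91 + 18.7 = 71.81 kΩ.
V = V_CC · R/ΣR = 30.2 × 0.04052 = 1.224 V.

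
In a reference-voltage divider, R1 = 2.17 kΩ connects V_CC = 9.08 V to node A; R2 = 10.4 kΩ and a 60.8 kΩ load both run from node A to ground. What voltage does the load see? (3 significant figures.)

The load sits in parallel with R2, giving an effective lower resistance R2' = R2·R_L/(R2+R_L) = 8.881 kΩ.
Voltage divider with the loaded lower leg: V_out = 9.08 × 8.881/(2.17 + 8.881) = 9.08 × 0.8036 = 7.297 V.
(Unloaded it would be 7.51 V; the load pulls it down.)

V_out ≈ 7.30 V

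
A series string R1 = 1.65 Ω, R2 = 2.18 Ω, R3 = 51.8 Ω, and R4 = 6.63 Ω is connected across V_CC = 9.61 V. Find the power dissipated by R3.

P ≈ 1.23 W

The common current is I = 9.61/62.26 = 0.1544 A.
P = I²R = 0.02382 × 51.8 = 1.234 W.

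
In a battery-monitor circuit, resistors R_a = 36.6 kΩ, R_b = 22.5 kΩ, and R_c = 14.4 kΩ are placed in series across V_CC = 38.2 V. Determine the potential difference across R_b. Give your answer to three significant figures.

V ≈ 11.7 V

Total series resistance ΣR = 36.6 + 22.5 + 14.4 = 73.50 kΩ.
Voltage divider: V = V_CC · (22.50 / 73.50) = 38.2 × 0.3061 = 11.69 V.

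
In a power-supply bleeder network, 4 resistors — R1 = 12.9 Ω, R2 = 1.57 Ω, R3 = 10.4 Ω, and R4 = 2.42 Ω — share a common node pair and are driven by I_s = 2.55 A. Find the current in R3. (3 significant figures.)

I ≈ 0.200 A

Conductances: ΣG = 1/12.9 + 1/1.57 + 1/10.4 + 1/2.42 = 1.224 (1/Ω).
By the current-divider rule, I = I_s · G_k/ΣG = 2.55 × 0.07857 = 0.2003 A.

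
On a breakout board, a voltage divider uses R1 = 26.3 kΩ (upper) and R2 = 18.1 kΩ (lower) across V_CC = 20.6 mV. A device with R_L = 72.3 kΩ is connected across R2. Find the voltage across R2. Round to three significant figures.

The load sits in parallel with R2, giving an effective lower resistance R2' = R2·R_L/(R2+R_L) = 14.48 kΩ.
Voltage divider with the loaded lower leg: V_out = 20.6 × 14.48/(26.3 + 14.48) = 20.6 × 0.3550 = 7.313 mV.

V_out ≈ 7.31 mV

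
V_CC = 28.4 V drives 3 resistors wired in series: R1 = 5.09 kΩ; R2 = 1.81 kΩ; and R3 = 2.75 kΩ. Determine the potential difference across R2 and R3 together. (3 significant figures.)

Series total: ΣR = 5.09 + 1.81 + 2.75 = 9.650 kΩ.
R_{R2..R3} = 1.81 + 2.75 = 4.560 kΩ.
Voltage divider: V = V_CC · (4.560 / 9.650) = 28.4 × 0.4725 = 13.42 V.

V ≈ 13.4 V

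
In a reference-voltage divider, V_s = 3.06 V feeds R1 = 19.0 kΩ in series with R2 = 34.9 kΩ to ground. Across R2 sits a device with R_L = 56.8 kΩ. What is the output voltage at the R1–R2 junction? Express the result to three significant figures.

The load sits in parallel with R2, giving an effective lower resistance R2' = R2·R_L/(R2+R_L) = 21.62 kΩ.
Voltage divider with the loaded lower leg: V_out = 3.06 × 21.62/(19.0 + 21.62) = 3.06 × 0.5322 = 1.629 V.

V_out ≈ 1.63 V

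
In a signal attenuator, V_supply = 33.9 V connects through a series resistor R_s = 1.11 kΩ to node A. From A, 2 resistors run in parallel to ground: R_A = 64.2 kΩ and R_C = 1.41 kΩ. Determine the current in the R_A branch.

I ≈ 0.293 mA

Equivalent of the parallel group: R_p = 1.380 kΩ.
V_A = 33.9 × 1.380/2.490 = 18.79 V.
Branch current I = V_A/R_A = 18.79/64.2 = 0.2926 mA.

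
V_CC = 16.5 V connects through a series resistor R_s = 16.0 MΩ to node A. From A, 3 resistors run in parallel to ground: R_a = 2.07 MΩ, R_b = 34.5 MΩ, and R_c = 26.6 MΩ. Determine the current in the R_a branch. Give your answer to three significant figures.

Combine the parallel branches: R_p = (1/2.07 + 1/34.5 + 1/26.6)⁻¹ = 1.819 MΩ.
V_A = 16.5 × 1.819/17.82 = 1.685 V.
Branch current I = V_A/R_a = 1.685/2.07 = 0.8138 µA.

I ≈ 0.814 µA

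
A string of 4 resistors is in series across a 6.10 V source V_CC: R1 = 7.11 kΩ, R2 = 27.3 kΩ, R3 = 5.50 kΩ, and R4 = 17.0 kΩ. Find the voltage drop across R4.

Total series resistance ΣR = 7.11 + 27.3 + 5.50 + 17.0 = 56.91 kΩ.
V = V_CC · R/ΣR = 6.10 × 0.2987 = 1.822 V.

V ≈ 1.82 V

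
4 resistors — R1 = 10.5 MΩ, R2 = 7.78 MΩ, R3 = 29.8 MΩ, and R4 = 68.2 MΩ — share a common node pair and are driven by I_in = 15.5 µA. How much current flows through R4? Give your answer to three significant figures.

Total conductance ΣG = 1/10.5 + 1/7.78 + 1/29.8 + 1/68.2 = 0.2720 (units of 1/MΩ).
R4 takes the fraction G_k/ΣG = 0.01466/0.2720 = 0.05391, so I = 15.5 × 0.05391 = 0.8356 µA.

I ≈ 0.836 µA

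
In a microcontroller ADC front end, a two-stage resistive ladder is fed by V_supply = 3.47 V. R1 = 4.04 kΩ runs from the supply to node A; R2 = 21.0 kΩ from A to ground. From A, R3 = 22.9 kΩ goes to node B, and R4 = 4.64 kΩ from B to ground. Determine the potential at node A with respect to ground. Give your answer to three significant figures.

V_A ≈ 2.59 V

Node A sees R2 in parallel with the series input of stage 2, R3 + R4 = 27.54 kΩ.
R2 ‖ (R3+R4) = 11.91 kΩ.
So V_A = 3.47 × 0.7468 = 2.591 V.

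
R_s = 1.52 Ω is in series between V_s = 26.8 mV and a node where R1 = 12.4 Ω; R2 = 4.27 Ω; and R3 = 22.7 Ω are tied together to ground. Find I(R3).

I ≈ 0.764 mA

Parallel bank: R_p = 1/(1/12.4 + 1/4.27 + 1/22.7) = 2.786 Ω.
Node voltage V_A = V_s · R_p/(R_s + R_p) = 26.8 × 0.6470 = 17.34 mV.
Branch current I = V_A/R3 = 17.34/22.7 = 0.7639 mA.
(Check via current divider: I_total = 6.223 mA; share G_k/ΣG = 0.1227 → same result.)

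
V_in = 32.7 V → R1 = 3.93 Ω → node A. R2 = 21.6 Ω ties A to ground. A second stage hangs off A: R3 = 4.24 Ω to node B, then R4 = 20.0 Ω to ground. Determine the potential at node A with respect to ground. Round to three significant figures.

V_A ≈ 24.3 V

The second stage (R3 + R4 = 24.24 Ω) loads node A in parallel with R2.
Effective lower resistance at A: R2 ‖ 24.24 = 11.42 Ω.
First divider: V_A = V_in · 11.42/(3.93 + 11.42) = 24.33 V.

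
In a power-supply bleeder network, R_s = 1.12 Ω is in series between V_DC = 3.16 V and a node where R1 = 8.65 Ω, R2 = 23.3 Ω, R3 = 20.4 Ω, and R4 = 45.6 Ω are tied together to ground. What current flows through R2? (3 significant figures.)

Combine the parallel branches: R_p = (1/8.65 + 1/23.3 + 1/20.4 + 1/45.6)⁻¹ = 4.358 Ω.
Node voltage V_A = V_DC · R_p/(R_s + R_p) = 3.16 × 0.7955 = 2.514 V.
I(R2) = V_A / R2 = 2.514/23.3 = 0.1079 A.

I ≈ 0.108 A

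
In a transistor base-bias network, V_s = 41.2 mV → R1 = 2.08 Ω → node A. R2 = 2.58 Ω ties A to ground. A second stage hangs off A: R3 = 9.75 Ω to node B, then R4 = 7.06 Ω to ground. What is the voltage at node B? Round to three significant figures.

The second stage (R3 + R4 = 16.81 Ω) loads node A in parallel with R2.
R2 ‖ (R3+R4) = 2.237 Ω.
First divider: V_A = V_s · 2.237/(2.08 + 2.237) = 21.35 mV.
Then the unloaded second divider: V_B = V_A × R4/(R3+R4) = 21.35 × 0.4200 = 8.966 mV.

V_B ≈ 8.97 mV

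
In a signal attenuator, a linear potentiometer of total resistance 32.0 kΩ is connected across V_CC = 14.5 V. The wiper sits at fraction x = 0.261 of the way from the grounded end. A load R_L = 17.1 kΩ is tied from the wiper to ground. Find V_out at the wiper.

V_out ≈ 2.78 V

Split the track: R_lower = x·R_p = 8.352 kΩ, R_upper = (1−x)·R_p = 23.65 kΩ.
(x·R_p) ‖ R_L = 5.611 kΩ.
Loaded-divider output: V_out = 14.5 × 0.1918 = 2.781 V.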